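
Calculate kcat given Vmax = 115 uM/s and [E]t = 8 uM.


kcat = Vmax / [E]t
kcat = 115 / 8
kcat = 14.375 s^-1

14.375 s^-1


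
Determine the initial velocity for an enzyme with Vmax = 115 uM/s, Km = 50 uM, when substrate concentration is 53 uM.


v = Vmax * [S] / (Km + [S])
v = 115 * 53 / (50 + 53)
v = 59.1748 uM/s

59.1748 uM/s


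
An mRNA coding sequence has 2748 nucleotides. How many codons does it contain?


codons = nucleotides / 3
codons = 2748 / 3 = 916

916


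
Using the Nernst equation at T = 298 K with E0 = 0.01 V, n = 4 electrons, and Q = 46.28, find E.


E = E0 - (RT/nF) * ln(Q)
E = 0.01 - (8.314 * 298 / (4 * 96485)) * ln(46.28)
E = -0.0146 V

-0.0146 V


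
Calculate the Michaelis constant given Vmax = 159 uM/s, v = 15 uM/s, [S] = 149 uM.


Km = [S] * (Vmax - v) / v
Km = 149 * (159 - 15) / 15
Km = 1430.4 uM

1430.4 uM


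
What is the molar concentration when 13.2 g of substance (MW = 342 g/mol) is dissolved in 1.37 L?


C = (mass / MW) / volume
C = (13.2 / 342) / 1.37
C = 0.0282 M

0.0282 M


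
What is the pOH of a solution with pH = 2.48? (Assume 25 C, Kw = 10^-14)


pOH = 14 - pH
pOH = 14 - 2.48
pOH = 11.52

11.52


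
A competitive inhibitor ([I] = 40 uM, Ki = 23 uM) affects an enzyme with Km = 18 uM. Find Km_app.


Km_app = Km * (1 + [I]/Ki)
Km_app = 18 * (1 + 40/23)
Km_app = 49.3043 uM

49.3043 uM


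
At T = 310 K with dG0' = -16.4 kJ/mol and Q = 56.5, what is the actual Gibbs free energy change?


dG = dG0' + RT * ln(Q) / 1000
dG = -16.4 + 8.314 * 310 * ln(56.5) / 1000
dG = -6.0024 kJ/mol

-6.0024 kJ/mol


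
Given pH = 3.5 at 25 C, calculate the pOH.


pOH = 14 - pH
pOH = 14 - 3.5
pOH = 10.5

10.5


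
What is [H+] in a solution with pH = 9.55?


[H+] = 10^(-pH)
[H+] = 10^(-9.55)
[H+] = 2.818e-10 M

2.818e-10 M


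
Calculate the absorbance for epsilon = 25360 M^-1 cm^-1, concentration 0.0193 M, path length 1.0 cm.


A = epsilon * c * l
A = 25360 * 0.0193 * 1.0
A = 489.448

489.448


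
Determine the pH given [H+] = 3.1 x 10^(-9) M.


pH = -log10([H+])
pH = -log10(3.1 x 10^(-9))
pH = 8.5086

8.5086


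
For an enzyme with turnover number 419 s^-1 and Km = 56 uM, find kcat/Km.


Catalytic efficiency = kcat / Km
= 419 / 56
= 7.4821 uM^-1*s^-1

7.4821 uM^-1*s^-1


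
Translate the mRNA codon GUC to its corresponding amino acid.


Standard genetic code lookup.
Codon GUC -> Val

Val


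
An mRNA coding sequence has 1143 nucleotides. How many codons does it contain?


codons = nucleotides / 3
codons = 1143 / 3 = 381

381


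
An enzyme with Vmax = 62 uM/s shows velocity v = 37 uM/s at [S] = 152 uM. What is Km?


Km = [S] * (Vmax - v) / v
Km = 152 * (62 - 37) / 37
Km = 102.7027 uM

102.7027 uM


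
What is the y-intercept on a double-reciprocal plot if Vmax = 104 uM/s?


y-intercept = 1/Vmax
= 1/104
= 0.0096 s/uM

0.0096 s/uM


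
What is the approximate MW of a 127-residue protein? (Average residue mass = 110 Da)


MW = n_residues * 110 Da
MW = 127 * 110
MW = 13970 Da

13970 Da


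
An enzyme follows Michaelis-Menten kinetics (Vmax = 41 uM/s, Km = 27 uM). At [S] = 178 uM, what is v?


v = Vmax * [S] / (Km + [S])
v = 41 * 178 / (27 + 178)
v = 35.6 uM/s

35.6 uM/s


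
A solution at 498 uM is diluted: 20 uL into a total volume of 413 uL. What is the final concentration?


C2 = C1 * V1 / V2
C2 = 498 * 20 / 413
C2 = 24.1162 uM

24.1162 uM


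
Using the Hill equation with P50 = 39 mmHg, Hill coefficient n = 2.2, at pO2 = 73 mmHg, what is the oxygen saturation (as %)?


Y = pO2^n / (P50^n + pO2^n)
Y = 73^2.2 / (39^2.2 + 73^2.2)
Y = 79.89%

79.89%


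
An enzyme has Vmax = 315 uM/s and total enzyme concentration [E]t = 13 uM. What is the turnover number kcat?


kcat = Vmax / [E]t
kcat = 315 / 13
kcat = 24.2308 s^-1

24.2308 s^-1


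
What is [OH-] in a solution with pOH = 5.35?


[OH-] = 10^(-pOH)
[OH-] = 10^(-5.35)
[OH-] = 4.467e-06 M

4.467e-06 M


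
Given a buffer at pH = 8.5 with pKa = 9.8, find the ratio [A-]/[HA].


[A-]/[HA] = 10^(pH - pKa)
= 10^(8.5 - 9.8)
= 0.0501

0.0501


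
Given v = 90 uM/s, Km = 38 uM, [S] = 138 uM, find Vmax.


Vmax = v * (Km + [S]) / [S]
Vmax = 90 * (38 + 138) / 138
Vmax = 114.7826 uM/s

114.7826 uM/s


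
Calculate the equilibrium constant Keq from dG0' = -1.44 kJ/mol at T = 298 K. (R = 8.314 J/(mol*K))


Keq = exp(-dG0 * 1000 / (R * T))
Keq = exp(-(-1.44) * 1000 / (8.314 * 298))
Keq = 1.7882

1.7882


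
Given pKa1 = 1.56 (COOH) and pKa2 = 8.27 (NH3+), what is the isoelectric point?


pI = (pKa1 + pKa2) / 2
pI = (1.56 + 8.27) / 2
pI = 4.915

4.915


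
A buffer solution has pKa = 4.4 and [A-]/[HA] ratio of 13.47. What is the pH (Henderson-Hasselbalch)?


pH = pKa + log10([A-]/[HA])
pH = 4.4 + log10(13.47)
pH = 5.5294

5.5294


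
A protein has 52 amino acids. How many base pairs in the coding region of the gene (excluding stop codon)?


Each amino acid = 1 codon = 3 bp
bp = 52 * 3 = 156 bp

156 bp


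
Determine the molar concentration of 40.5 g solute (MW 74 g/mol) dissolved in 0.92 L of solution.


C = (mass / MW) / volume
C = (40.5 / 74) / 0.92
C = 0.5949 M

0.5949 M


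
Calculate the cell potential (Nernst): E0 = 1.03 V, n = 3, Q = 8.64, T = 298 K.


E = E0 - (RT/nF) * ln(Q)
E = 1.03 - (8.314 * 298 / (3 * 96485)) * ln(8.64)
E = 1.0115 V

1.0115 V


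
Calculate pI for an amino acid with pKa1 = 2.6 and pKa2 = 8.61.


pI = (pKa1 + pKa2) / 2
pI = (2.6 + 8.61) / 2
pI = 5.605

5.605


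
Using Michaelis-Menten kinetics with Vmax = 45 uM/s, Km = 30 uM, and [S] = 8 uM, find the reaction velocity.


v = Vmax * [S] / (Km + [S])
v = 45 * 8 / (30 + 8)
v = 9.4737 uM/s

9.4737 uM/s


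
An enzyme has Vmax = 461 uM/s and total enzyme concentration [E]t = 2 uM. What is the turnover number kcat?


kcat = Vmax / [E]t
kcat = 461 / 2
kcat = 230.5 s^-1

230.5 s^-1


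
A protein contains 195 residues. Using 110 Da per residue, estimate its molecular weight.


MW = n_residues * 110 Da
MW = 195 * 110
MW = 21450 Da

21450 Da


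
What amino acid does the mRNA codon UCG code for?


Standard genetic code lookup.
Codon UCG -> Ser

Ser


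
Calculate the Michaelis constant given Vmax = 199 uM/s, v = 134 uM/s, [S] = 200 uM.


Km = [S] * (Vmax - v) / v
Km = 200 * (199 - 134) / 134
Km = 97.0149 uM

97.0149 uM


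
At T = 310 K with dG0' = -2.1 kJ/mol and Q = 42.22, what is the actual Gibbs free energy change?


dG = dG0' + RT * ln(Q) / 1000
dG = -2.1 + 8.314 * 310 * ln(42.22) / 1000
dG = 7.5467 kJ/mol

7.5467 kJ/mol


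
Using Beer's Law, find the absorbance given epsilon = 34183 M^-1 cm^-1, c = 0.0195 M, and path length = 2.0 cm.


A = epsilon * c * l
A = 34183 * 0.0195 * 2.0
A = 1333.137

1333.137


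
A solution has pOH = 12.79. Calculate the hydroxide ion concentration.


[OH-] = 10^(-pOH)
[OH-] = 10^(-12.79)
[OH-] = 1.622e-13 M

1.622e-13 M


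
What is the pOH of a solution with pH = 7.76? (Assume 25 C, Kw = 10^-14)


pOH = 14 - pH
pOH = 14 - 7.76
pOH = 6.24

6.24


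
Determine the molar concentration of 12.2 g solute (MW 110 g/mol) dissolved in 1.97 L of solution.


C = (mass / MW) / volume
C = (12.2 / 110) / 1.97
C = 0.0563 M

0.0563 M


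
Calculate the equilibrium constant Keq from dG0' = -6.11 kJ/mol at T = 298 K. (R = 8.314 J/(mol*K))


Keq = exp(-dG0 * 1000 / (R * T))
Keq = exp(-(-6.11) * 1000 / (8.314 * 298))
Keq = 11.7767

11.7767


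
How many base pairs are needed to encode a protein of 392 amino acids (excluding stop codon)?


Each amino acid = 1 codon = 3 bp
bp = 392 * 3 = 1176 bp

1176 bp


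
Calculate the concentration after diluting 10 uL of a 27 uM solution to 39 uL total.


C2 = C1 * V1 / V2
C2 = 27 * 10 / 39
C2 = 6.9231 uM

6.9231 uM


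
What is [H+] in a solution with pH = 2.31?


[H+] = 10^(-pH)
[H+] = 10^(-2.31)
[H+] = 0.0049 M

0.0049 M


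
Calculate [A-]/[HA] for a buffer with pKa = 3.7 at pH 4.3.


[A-]/[HA] = 10^(pH - pKa)
= 10^(4.3 - 3.7)
= 3.9811

3.9811


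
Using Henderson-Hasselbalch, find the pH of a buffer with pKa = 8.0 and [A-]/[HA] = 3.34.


pH = pKa + log10([A-]/[HA])
pH = 8.0 + log10(3.34)
pH = 8.5237

8.5237


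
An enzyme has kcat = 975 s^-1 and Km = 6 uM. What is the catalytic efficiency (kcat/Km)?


Catalytic efficiency = kcat / Km
= 975 / 6
= 162.5 uM^-1*s^-1

162.5 uM^-1*s^-1


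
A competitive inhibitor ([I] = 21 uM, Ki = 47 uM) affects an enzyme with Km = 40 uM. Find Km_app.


Km_app = Km * (1 + [I]/Ki)
Km_app = 40 * (1 + 21/47)
Km_app = 57.8723 uM

57.8723 uM


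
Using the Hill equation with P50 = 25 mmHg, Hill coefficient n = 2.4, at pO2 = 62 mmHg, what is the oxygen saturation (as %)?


Y = pO2^n / (P50^n + pO2^n)
Y = 62^2.4 / (25^2.4 + 62^2.4)
Y = 89.84%

89.84%


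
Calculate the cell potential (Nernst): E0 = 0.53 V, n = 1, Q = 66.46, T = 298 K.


E = E0 - (RT/nF) * ln(Q)
E = 0.53 - (8.314 * 298 / (1 * 96485)) * ln(66.46)
E = 0.4222 V

0.4222 V


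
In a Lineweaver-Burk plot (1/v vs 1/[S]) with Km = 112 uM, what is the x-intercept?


x-intercept = -1/Km
= -1/112
= -0.0089 1/uM

-0.0089 1/uM


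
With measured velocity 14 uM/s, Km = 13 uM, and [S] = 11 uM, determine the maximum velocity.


Vmax = v * (Km + [S]) / [S]
Vmax = 14 * (13 + 11) / 11
Vmax = 30.5455 uM/s

30.5455 uM/s


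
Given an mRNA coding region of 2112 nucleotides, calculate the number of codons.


codons = nucleotides / 3
codons = 2112 / 3 = 704

704


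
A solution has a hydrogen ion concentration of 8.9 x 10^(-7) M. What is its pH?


pH = -log10([H+])
pH = -log10(8.9 x 10^(-7))
pH = 6.0506

6.0506


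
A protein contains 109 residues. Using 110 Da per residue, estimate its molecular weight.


MW = n_residues * 110 Da
MW = 109 * 110
MW = 11990 Da

11990 Da


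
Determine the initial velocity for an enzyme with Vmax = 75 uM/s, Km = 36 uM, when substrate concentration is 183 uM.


v = Vmax * [S] / (Km + [S])
v = 75 * 183 / (36 + 183)
v = 62.6712 uM/s

62.6712 uM/s


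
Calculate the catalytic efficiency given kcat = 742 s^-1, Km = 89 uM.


Catalytic efficiency = kcat / Km
= 742 / 89
= 8.3371 uM^-1*s^-1

8.3371 uM^-1*s^-1


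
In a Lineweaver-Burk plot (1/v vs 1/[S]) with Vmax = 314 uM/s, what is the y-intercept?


y-intercept = 1/Vmax
= 1/314
= 0.0032 s/uM

0.0032 s/uM


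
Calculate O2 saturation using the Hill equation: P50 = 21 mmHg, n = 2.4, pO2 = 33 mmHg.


Y = pO2^n / (P50^n + pO2^n)
Y = 33^2.4 / (21^2.4 + 33^2.4)
Y = 74.74%

74.74%


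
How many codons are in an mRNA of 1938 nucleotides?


codons = nucleotides / 3
codons = 1938 / 3 = 646

646


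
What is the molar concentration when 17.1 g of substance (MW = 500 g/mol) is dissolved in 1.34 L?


C = (mass / MW) / volume
C = (17.1 / 500) / 1.34
C = 0.0255 M

0.0255 M


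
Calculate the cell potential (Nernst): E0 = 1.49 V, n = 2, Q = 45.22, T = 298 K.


E = E0 - (RT/nF) * ln(Q)
E = 1.49 - (8.314 * 298 / (2 * 96485)) * ln(45.22)
E = 1.4411 V

1.4411 V


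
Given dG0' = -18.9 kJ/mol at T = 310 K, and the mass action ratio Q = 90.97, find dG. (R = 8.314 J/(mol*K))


dG = dG0' + RT * ln(Q) / 1000
dG = -18.9 + 8.314 * 310 * ln(90.97) / 1000
dG = -7.2748 kJ/mol

-7.2748 kJ/mol


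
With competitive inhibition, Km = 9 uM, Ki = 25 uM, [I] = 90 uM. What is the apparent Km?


Km_app = Km * (1 + [I]/Ki)
Km_app = 9 * (1 + 90/25)
Km_app = 41.4 uM

41.4 uM


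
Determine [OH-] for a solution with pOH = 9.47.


[OH-] = 10^(-pOH)
[OH-] = 10^(-9.47)
[OH-] = 3.388e-10 M

3.388e-10 M


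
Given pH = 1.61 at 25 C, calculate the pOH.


pOH = 14 - pH
pOH = 14 - 1.61
pOH = 12.39

12.39


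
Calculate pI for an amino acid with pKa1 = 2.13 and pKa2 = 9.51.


pI = (pKa1 + pKa2) / 2
pI = (2.13 + 9.51) / 2
pI = 5.82

5.82


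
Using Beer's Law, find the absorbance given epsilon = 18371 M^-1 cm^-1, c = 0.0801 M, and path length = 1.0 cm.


A = epsilon * c * l
A = 18371 * 0.0801 * 1.0
A = 1471.5171

1471.5171


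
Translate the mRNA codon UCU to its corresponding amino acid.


Standard genetic code lookup.
Codon UCU -> Ser

Ser


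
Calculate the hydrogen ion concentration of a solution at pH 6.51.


[H+] = 10^(-pH)
[H+] = 10^(-6.51)
[H+] = 3.090e-07 M

3.090e-07 M


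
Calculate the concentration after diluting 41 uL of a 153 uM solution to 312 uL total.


C2 = C1 * V1 / V2
C2 = 153 * 41 / 312
C2 = 20.1058 uM

20.1058 uM


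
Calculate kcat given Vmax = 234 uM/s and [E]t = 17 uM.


kcat = Vmax / [E]t
kcat = 234 / 17
kcat = 13.7647 s^-1

13.7647 s^-1


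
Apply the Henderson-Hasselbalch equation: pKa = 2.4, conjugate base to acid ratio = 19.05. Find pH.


pH = pKa + log10([A-]/[HA])
pH = 2.4 + log10(19.05)
pH = 3.6799

3.6799


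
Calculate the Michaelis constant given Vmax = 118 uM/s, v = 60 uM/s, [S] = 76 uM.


Km = [S] * (Vmax - v) / v
Km = 76 * (118 - 60) / 60
Km = 73.4667 uM

73.4667 uM


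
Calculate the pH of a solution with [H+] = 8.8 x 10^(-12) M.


pH = -log10([H+])
pH = -log10(8.8 x 10^(-12))
pH = 11.0555

11.0555


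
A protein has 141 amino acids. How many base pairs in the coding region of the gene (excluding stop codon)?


Each amino acid = 1 codon = 3 bp
bp = 141 * 3 = 423 bp

423 bp


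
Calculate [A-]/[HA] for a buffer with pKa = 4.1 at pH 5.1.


[A-]/[HA] = 10^(pH - pKa)
= 10^(5.1 - 4.1)
= 10.0

10.0


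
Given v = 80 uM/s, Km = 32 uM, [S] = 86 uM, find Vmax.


Vmax = v * (Km + [S]) / [S]
Vmax = 80 * (32 + 86) / 86
Vmax = 109.7674 uM/s

109.7674 uM/s


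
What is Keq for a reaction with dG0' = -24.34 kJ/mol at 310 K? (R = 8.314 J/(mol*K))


Keq = exp(-dG0 * 1000 / (R * T))
Keq = exp(-(-24.34) * 1000 / (8.314 * 310))
Keq = 12630.1893

12630.1893


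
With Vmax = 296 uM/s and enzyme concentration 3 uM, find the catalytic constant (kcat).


kcat = Vmax / [E]t
kcat = 296 / 3
kcat = 98.6667 s^-1

98.6667 s^-1


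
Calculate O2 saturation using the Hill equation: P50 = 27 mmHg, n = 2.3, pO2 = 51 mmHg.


Y = pO2^n / (P50^n + pO2^n)
Y = 51^2.3 / (27^2.3 + 51^2.3)
Y = 81.2%

81.2%


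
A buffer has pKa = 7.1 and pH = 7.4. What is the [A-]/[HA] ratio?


[A-]/[HA] = 10^(pH - pKa)
= 10^(7.4 - 7.1)
= 1.9953

1.9953


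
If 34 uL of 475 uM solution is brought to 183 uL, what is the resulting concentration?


C2 = C1 * V1 / V2
C2 = 475 * 34 / 183
C2 = 88.2514 uM

88.2514 uM


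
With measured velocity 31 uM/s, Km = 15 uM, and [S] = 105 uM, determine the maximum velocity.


Vmax = v * (Km + [S]) / [S]
Vmax = 31 * (15 + 105) / 105
Vmax = 35.4286 uM/s

35.4286 uM/s


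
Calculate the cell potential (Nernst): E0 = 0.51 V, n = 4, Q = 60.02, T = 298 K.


E = E0 - (RT/nF) * ln(Q)
E = 0.51 - (8.314 * 298 / (4 * 96485)) * ln(60.02)
E = 0.4837 V

0.4837 V


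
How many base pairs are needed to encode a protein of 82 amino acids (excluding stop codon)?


Each amino acid = 1 codon = 3 bp
bp = 82 * 3 = 246 bp

246 bp


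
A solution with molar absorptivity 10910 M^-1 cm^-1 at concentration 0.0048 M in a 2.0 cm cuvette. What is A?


A = epsilon * c * l
A = 10910 * 0.0048 * 2.0
A = 104.736

104.736


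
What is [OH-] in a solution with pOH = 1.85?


[OH-] = 10^(-pOH)
[OH-] = 10^(-1.85)
[OH-] = 0.0141 M

0.0141 M


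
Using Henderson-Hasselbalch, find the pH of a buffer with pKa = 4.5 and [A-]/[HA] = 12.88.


pH = pKa + log10([A-]/[HA])
pH = 4.5 + log10(12.88)
pH = 5.6099

5.6099


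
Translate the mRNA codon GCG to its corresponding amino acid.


Standard genetic code lookup.
Codon GCG -> Ala

Ala


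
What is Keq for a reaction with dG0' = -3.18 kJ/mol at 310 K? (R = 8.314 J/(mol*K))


Keq = exp(-dG0 * 1000 / (R * T))
Keq = exp(-(-3.18) * 1000 / (8.314 * 310))
Keq = 3.4344

3.4344


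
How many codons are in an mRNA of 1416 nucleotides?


codons = nucleotides / 3
codons = 1416 / 3 = 472

472


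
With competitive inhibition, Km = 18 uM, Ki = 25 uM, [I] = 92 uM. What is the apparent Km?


Km_app = Km * (1 + [I]/Ki)
Km_app = 18 * (1 + 92/25)
Km_app = 84.24 uM

84.24 uM


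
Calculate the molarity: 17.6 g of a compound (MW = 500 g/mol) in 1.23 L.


C = (mass / MW) / volume
C = (17.6 / 500) / 1.23
C = 0.0286 M

0.0286 M


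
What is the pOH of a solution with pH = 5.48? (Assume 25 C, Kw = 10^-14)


pOH = 14 - pH
pOH = 14 - 5.48
pOH = 8.52

8.52


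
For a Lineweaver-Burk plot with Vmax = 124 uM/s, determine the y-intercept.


y-intercept = 1/Vmax
= 1/124
= 0.0081 s/uM

0.0081 s/uM


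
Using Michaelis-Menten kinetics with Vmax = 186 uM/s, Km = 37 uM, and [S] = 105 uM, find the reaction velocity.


v = Vmax * [S] / (Km + [S])
v = 186 * 105 / (37 + 105)
v = 137.5352 uM/s

137.5352 uM/s


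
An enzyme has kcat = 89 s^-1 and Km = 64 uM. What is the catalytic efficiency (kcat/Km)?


Catalytic efficiency = kcat / Km
= 89 / 64
= 1.3906 uM^-1*s^-1

1.3906 uM^-1*s^-1


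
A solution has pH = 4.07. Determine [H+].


[H+] = 10^(-pH)
[H+] = 10^(-4.07)
[H+] = 8.511e-05 M

8.511e-05 M


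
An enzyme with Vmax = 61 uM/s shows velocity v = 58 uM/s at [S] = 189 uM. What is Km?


Km = [S] * (Vmax - v) / v
Km = 189 * (61 - 58) / 58
Km = 9.7759 uM

9.7759 uM


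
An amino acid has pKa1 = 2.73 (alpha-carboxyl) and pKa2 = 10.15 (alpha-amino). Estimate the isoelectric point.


pI = (pKa1 + pKa2) / 2
pI = (2.73 + 10.15) / 2
pI = 6.44

6.44


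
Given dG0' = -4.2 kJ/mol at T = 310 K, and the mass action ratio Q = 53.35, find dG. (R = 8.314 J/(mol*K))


dG = dG0' + RT * ln(Q) / 1000
dG = -4.2 + 8.314 * 310 * ln(53.35) / 1000
dG = 6.0498 kJ/mol

6.0498 kJ/mol


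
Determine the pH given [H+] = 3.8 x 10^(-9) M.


pH = -log10([H+])
pH = -log10(3.8 x 10^(-9))
pH = 8.4202

8.4202


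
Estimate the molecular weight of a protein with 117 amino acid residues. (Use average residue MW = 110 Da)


MW = n_residues * 110 Da
MW = 117 * 110
MW = 12870 Da

12870 Da


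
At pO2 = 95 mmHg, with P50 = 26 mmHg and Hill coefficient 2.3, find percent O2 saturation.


Y = pO2^n / (P50^n + pO2^n)
Y = 95^2.3 / (26^2.3 + 95^2.3)
Y = 95.17%

95.17%


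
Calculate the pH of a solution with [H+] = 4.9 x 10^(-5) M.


pH = -log10([H+])
pH = -log10(4.9 x 10^(-5))
pH = 4.3098

4.3098


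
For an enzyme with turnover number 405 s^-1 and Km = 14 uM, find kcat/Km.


Catalytic efficiency = kcat / Km
= 405 / 14
= 28.9286 uM^-1*s^-1

28.9286 uM^-1*s^-1


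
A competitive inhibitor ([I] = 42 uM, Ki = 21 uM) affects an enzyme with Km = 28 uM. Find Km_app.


Km_app = Km * (1 + [I]/Ki)
Km_app = 28 * (1 + 42/21)
Km_app = 84.0 uM

84.0 uM


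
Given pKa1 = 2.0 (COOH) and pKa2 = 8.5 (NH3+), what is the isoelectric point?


pI = (pKa1 + pKa2) / 2
pI = (2.0 + 8.5) / 2
pI = 5.25

5.25


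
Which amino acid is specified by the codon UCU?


Standard genetic code lookup.
Codon UCU -> Ser

Ser


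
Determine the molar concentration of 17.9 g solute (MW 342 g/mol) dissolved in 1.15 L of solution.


C = (mass / MW) / volume
C = (17.9 / 342) / 1.15
C = 0.0455 M

0.0455 M


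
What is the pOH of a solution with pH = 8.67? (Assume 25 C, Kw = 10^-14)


pOH = 14 - pH
pOH = 14 - 8.67
pOH = 5.33

5.33


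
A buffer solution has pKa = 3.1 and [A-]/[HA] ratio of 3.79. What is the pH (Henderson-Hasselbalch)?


pH = pKa + log10([A-]/[HA])
pH = 3.1 + log10(3.79)
pH = 3.6786

3.6786


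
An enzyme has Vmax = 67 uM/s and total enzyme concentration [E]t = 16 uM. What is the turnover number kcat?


kcat = Vmax / [E]t
kcat = 67 / 16
kcat = 4.1875 s^-1

4.1875 s^-1


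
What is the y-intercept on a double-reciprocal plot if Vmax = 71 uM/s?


y-intercept = 1/Vmax
= 1/71
= 0.0141 s/uM

0.0141 s/uM


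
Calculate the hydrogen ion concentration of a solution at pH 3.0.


[H+] = 10^(-pH)
[H+] = 10^(-3.0)
[H+] = 0.001 M

0.001 M


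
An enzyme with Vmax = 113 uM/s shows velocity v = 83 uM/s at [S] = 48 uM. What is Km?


Km = [S] * (Vmax - v) / v
Km = 48 * (113 - 83) / 83
Km = 17.3494 uM

17.3494 uM


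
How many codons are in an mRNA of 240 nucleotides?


codons = nucleotides / 3
codons = 240 / 3 = 80

80


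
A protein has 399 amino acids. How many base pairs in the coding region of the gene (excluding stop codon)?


Each amino acid = 1 codon = 3 bp
bp = 399 * 3 = 1197 bp

1197 bp


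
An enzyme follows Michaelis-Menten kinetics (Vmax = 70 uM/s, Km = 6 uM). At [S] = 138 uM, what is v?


v = Vmax * [S] / (Km + [S])
v = 70 * 138 / (6 + 138)
v = 67.0833 uM/s

67.0833 uM/s


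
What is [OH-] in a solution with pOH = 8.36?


[OH-] = 10^(-pOH)
[OH-] = 10^(-8.36)
[OH-] = 4.365e-09 M

4.365e-09 M


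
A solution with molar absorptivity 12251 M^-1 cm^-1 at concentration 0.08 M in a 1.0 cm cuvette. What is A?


A = epsilon * c * l
A = 12251 * 0.08 * 1.0
A = 980.08

980.08


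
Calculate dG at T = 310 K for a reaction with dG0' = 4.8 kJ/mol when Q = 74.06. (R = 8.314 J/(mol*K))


dG = dG0' + RT * ln(Q) / 1000
dG = 4.8 + 8.314 * 310 * ln(74.06) / 1000
dG = 15.8951 kJ/mol

15.8951 kJ/mol


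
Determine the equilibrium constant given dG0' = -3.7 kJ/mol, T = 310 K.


Keq = exp(-dG0 * 1000 / (R * T))
Keq = exp(-(-3.7) * 1000 / (8.314 * 310))
Keq = 4.2021

4.2021


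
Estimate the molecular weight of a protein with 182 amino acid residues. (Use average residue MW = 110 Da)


MW = n_residues * 110 Da
MW = 182 * 110
MW = 20020 Da

20020 Da


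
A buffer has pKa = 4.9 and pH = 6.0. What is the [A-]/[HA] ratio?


[A-]/[HA] = 10^(pH - pKa)
= 10^(6.0 - 4.9)
= 12.5893

12.5893


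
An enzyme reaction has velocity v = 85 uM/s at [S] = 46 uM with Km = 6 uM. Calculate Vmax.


Vmax = v * (Km + [S]) / [S]
Vmax = 85 * (6 + 46) / 46
Vmax = 96.087 uM/s

96.087 uM/s


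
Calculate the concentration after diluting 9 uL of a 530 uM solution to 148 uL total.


C2 = C1 * V1 / V2
C2 = 530 * 9 / 148
C2 = 32.2297 uM

32.2297 uM


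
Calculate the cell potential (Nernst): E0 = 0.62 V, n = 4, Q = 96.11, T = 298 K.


E = E0 - (RT/nF) * ln(Q)
E = 0.62 - (8.314 * 298 / (4 * 96485)) * ln(96.11)
E = 0.5907 V

0.5907 V


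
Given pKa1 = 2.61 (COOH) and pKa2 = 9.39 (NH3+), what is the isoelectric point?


pI = (pKa1 + pKa2) / 2
pI = (2.61 + 9.39) / 2
pI = 6.0

6.0


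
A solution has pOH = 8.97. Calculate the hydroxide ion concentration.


[OH-] = 10^(-pOH)
[OH-] = 10^(-8.97)
[OH-] = 1.072e-09 M

1.072e-09 M


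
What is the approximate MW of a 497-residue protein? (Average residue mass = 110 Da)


MW = n_residues * 110 Da
MW = 497 * 110
MW = 54670 Da

54670 Da


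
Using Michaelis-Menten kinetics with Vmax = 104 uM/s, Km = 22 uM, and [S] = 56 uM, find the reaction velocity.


v = Vmax * [S] / (Km + [S])
v = 104 * 56 / (22 + 56)
v = 74.6667 uM/s

74.6667 uM/s


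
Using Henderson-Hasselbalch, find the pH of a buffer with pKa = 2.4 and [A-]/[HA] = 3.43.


pH = pKa + log10([A-]/[HA])
pH = 2.4 + log10(3.43)
pH = 2.9353

2.9353


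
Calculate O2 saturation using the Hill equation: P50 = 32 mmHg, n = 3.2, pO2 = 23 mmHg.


Y = pO2^n / (P50^n + pO2^n)
Y = 23^3.2 / (32^3.2 + 23^3.2)
Y = 25.79%

25.79%


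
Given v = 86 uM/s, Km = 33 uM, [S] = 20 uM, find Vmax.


Vmax = v * (Km + [S]) / [S]
Vmax = 86 * (33 + 20) / 20
Vmax = 227.9 uM/s

227.9 uM/s


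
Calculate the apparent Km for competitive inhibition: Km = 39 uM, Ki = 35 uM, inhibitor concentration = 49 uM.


Km_app = Km * (1 + [I]/Ki)
Km_app = 39 * (1 + 49/35)
Km_app = 93.6 uM

93.6 uM


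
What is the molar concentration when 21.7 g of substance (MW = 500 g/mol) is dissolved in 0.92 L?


C = (mass / MW) / volume
C = (21.7 / 500) / 0.92
C = 0.0472 M

0.0472 M


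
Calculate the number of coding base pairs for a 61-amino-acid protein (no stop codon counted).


Each amino acid = 1 codon = 3 bp
bp = 61 * 3 = 183 bp

183 bp


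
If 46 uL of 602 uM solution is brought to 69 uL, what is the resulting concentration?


C2 = C1 * V1 / V2
C2 = 602 * 46 / 69
C2 = 401.3333 uM

401.3333 uM


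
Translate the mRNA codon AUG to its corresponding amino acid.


Standard genetic code lookup.
Codon AUG -> Met (start)

Met (start)


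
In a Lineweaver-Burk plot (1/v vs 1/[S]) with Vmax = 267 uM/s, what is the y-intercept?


y-intercept = 1/Vmax
= 1/267
= 0.0037 s/uM

0.0037 s/uM


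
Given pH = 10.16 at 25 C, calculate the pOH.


pOH = 14 - pH
pOH = 14 - 10.16
pOH = 3.84

3.84


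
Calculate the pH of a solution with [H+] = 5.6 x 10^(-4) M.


pH = -log10([H+])
pH = -log10(5.6 x 10^(-4))
pH = 3.2518

3.2518


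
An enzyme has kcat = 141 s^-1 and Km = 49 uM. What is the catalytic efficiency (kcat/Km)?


Catalytic efficiency = kcat / Km
= 141 / 49
= 2.8776 uM^-1*s^-1

2.8776 uM^-1*s^-1


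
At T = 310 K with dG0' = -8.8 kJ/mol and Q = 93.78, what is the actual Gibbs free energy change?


dG = dG0' + RT * ln(Q) / 1000
dG = -8.8 + 8.314 * 310 * ln(93.78) / 1000
dG = 2.9036 kJ/mol

2.9036 kJ/mol


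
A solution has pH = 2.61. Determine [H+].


[H+] = 10^(-pH)
[H+] = 10^(-2.61)
[H+] = 0.0025 M

0.0025 M


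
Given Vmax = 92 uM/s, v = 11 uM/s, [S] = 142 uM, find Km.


Km = [S] * (Vmax - v) / v
Km = 142 * (92 - 11) / 11
Km = 1045.6364 uM

1045.6364 uM


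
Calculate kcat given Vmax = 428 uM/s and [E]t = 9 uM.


kcat = Vmax / [E]t
kcat = 428 / 9
kcat = 47.5556 s^-1

47.5556 s^-1


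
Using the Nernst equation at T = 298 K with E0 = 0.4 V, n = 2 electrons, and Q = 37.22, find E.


E = E0 - (RT/nF) * ln(Q)
E = 0.4 - (8.314 * 298 / (2 * 96485)) * ln(37.22)
E = 0.3536 V

0.3536 V


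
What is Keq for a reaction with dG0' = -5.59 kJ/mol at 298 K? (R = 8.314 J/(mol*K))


Keq = exp(-dG0 * 1000 / (R * T))
Keq = exp(-(-5.59) * 1000 / (8.314 * 298))
Keq = 9.5471

9.5471


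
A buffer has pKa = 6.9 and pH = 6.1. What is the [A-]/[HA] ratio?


[A-]/[HA] = 10^(pH - pKa)
= 10^(6.1 - 6.9)
= 0.1585

0.1585


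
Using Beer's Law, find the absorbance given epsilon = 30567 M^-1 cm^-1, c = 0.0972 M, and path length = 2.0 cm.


A = epsilon * c * l
A = 30567 * 0.0972 * 2.0
A = 5942.2248

5942.2248


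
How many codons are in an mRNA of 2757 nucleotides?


codons = nucleotides / 3
codons = 2757 / 3 = 919

919


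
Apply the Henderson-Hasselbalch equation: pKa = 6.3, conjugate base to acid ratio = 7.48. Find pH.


pH = pKa + log10([A-]/[HA])
pH = 6.3 + log10(7.48)
pH = 7.1739

7.1739


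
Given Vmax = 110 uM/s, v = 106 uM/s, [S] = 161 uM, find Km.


Km = [S] * (Vmax - v) / v
Km = 161 * (110 - 106) / 106
Km = 6.0755 uM

6.0755 uM


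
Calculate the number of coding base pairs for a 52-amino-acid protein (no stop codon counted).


Each amino acid = 1 codon = 3 bp
bp = 52 * 3 = 156 bp

156 bp


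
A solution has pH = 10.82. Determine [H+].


[H+] = 10^(-pH)
[H+] = 10^(-10.82)
[H+] = 1.514e-11 M

1.514e-11 M


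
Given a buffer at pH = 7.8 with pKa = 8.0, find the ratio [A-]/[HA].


[A-]/[HA] = 10^(pH - pKa)
= 10^(7.8 - 8.0)
= 0.631

0.631


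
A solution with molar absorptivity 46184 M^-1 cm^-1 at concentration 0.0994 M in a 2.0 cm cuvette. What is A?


A = epsilon * c * l
A = 46184 * 0.0994 * 2.0
A = 9181.3792

9181.3792


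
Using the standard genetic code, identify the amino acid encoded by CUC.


Standard genetic code lookup.
Codon CUC -> Leu

Leu


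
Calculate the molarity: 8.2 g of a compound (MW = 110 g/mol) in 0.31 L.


C = (mass / MW) / volume
C = (8.2 / 110) / 0.31
C = 0.2405 M

0.2405 M


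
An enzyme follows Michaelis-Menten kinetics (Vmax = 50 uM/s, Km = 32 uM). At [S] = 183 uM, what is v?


v = Vmax * [S] / (Km + [S])
v = 50 * 183 / (32 + 183)
v = 42.5581 uM/s

42.5581 uM/s


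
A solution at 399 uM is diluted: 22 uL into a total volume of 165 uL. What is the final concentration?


C2 = C1 * V1 / V2
C2 = 399 * 22 / 165
C2 = 53.2 uM

53.2 uM


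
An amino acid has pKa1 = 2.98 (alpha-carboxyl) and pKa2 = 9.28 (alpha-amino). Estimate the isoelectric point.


pI = (pKa1 + pKa2) / 2
pI = (2.98 + 9.28) / 2
pI = 6.13

6.13


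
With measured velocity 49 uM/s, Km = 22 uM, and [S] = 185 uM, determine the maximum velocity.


Vmax = v * (Km + [S]) / [S]
Vmax = 49 * (22 + 185) / 185
Vmax = 54.827 uM/s

54.827 uM/s


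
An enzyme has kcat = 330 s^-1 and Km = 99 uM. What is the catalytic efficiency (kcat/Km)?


Catalytic efficiency = kcat / Km
= 330 / 99
= 3.3333 uM^-1*s^-1

3.3333 uM^-1*s^-1


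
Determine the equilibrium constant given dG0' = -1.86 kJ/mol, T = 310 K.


Keq = exp(-dG0 * 1000 / (R * T))
Keq = exp(-(-1.86) * 1000 / (8.314 * 310))
Keq = 2.0579

2.0579


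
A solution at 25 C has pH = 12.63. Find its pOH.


pOH = 14 - pH
pOH = 14 - 12.63
pOH = 1.37

1.37


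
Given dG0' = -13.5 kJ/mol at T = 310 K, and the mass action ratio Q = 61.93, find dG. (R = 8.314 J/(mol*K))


dG = dG0' + RT * ln(Q) / 1000
dG = -13.5 + 8.314 * 310 * ln(61.93) / 1000
dG = -2.8659 kJ/mol

-2.8659 kJ/mol


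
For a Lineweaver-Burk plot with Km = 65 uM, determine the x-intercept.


x-intercept = -1/Km
= -1/65
= -0.0154 1/uM

-0.0154 1/uM


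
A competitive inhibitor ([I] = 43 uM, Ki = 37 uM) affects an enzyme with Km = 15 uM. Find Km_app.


Km_app = Km * (1 + [I]/Ki)
Km_app = 15 * (1 + 43/37)
Km_app = 32.4324 uM

32.4324 uM


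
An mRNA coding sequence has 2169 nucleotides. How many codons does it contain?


codons = nucleotides / 3
codons = 2169 / 3 = 723

723


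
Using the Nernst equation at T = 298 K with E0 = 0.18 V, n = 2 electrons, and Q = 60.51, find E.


E = E0 - (RT/nF) * ln(Q)
E = 0.18 - (8.314 * 298 / (2 * 96485)) * ln(60.51)
E = 0.1273 V

0.1273 V


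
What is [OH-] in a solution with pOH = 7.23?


[OH-] = 10^(-pOH)
[OH-] = 10^(-7.23)
[OH-] = 5.888e-08 M

5.888e-08 M


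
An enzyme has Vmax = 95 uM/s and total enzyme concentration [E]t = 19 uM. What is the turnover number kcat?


kcat = Vmax / [E]t
kcat = 95 / 19
kcat = 5.0 s^-1

5.0 s^-1


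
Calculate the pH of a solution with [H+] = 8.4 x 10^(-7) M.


pH = -log10([H+])
pH = -log10(8.4 x 10^(-7))
pH = 6.0757

6.0757


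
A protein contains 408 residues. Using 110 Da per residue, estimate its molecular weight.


MW = n_residues * 110 Da
MW = 408 * 110
MW = 44880 Da

44880 Da


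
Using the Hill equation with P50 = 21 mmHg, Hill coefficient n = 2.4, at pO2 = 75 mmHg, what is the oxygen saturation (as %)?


Y = pO2^n / (P50^n + pO2^n)
Y = 75^2.4 / (21^2.4 + 75^2.4)
Y = 95.5%

95.5%


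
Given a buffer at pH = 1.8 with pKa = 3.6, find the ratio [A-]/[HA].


[A-]/[HA] = 10^(pH - pKa)
= 10^(1.8 - 3.6)
= 0.0158

0.0158


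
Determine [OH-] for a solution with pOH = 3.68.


[OH-] = 10^(-pOH)
[OH-] = 10^(-3.68)
[OH-] = 2.089e-04 M

2.089e-04 M


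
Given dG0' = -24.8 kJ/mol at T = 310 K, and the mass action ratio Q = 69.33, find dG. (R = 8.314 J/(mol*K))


dG = dG0' + RT * ln(Q) / 1000
dG = -24.8 + 8.314 * 310 * ln(69.33) / 1000
dG = -13.875 kJ/mol

-13.875 kJ/mol


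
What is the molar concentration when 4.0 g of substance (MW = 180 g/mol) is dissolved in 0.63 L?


C = (mass / MW) / volume
C = (4.0 / 180) / 0.63
C = 0.0353 M

0.0353 M


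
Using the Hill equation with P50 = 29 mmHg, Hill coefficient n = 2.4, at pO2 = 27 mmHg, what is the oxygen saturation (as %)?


Y = pO2^n / (P50^n + pO2^n)
Y = 27^2.4 / (29^2.4 + 27^2.4)
Y = 45.72%

45.72%


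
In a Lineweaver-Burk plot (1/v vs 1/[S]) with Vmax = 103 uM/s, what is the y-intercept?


y-intercept = 1/Vmax
= 1/103
= 0.0097 s/uM

0.0097 s/uM


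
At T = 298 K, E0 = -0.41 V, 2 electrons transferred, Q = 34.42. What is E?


E = E0 - (RT/nF) * ln(Q)
E = -0.41 - (8.314 * 298 / (2 * 96485)) * ln(34.42)
E = -0.4554 V

-0.4554 V


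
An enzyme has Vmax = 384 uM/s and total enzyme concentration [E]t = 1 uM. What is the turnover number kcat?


kcat = Vmax / [E]t
kcat = 384 / 1
kcat = 384.0 s^-1

384.0 s^-1


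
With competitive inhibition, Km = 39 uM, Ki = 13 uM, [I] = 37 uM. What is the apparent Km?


Km_app = Km * (1 + [I]/Ki)
Km_app = 39 * (1 + 37/13)
Km_app = 150.0 uM

150.0 uM


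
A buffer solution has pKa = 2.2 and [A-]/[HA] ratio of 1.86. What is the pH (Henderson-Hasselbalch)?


pH = pKa + log10([A-]/[HA])
pH = 2.2 + log10(1.86)
pH = 2.4695

2.4695


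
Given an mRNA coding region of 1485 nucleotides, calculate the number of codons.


codons = nucleotides / 3
codons = 1485 / 3 = 495

495


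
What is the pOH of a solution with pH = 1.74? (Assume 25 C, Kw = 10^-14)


pOH = 14 - pH
pOH = 14 - 1.74
pOH = 12.26

12.26


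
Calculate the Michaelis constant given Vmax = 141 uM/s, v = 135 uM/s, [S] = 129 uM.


Km = [S] * (Vmax - v) / v
Km = 129 * (141 - 135) / 135
Km = 5.7333 uM

5.7333 uM


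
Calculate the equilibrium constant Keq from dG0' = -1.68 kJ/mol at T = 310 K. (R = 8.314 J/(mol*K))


Keq = exp(-dG0 * 1000 / (R * T))
Keq = exp(-(-1.68) * 1000 / (8.314 * 310))
Keq = 1.9191

1.9191


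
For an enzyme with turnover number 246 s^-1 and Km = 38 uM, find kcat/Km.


Catalytic efficiency = kcat / Km
= 246 / 38
= 6.4737 uM^-1*s^-1

6.4737 uM^-1*s^-1


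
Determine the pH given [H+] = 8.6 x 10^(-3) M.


pH = -log10([H+])
pH = -log10(8.6 x 10^(-3))
pH = 2.0655

2.0655


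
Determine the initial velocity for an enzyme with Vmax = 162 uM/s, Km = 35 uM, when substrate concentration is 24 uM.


v = Vmax * [S] / (Km + [S])
v = 162 * 24 / (35 + 24)
v = 65.8983 uM/s

65.8983 uM/s


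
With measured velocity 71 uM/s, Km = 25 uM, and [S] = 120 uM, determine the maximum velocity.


Vmax = v * (Km + [S]) / [S]
Vmax = 71 * (25 + 120) / 120
Vmax = 85.7917 uM/s

85.7917 uM/s


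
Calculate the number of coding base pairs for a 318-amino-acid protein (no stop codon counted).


Each amino acid = 1 codon = 3 bp
bp = 318 * 3 = 954 bp

954 bp


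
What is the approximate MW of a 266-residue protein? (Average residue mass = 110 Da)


MW = n_residues * 110 Da
MW = 266 * 110
MW = 29260 Da

29260 Da


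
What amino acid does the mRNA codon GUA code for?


Standard genetic code lookup.
Codon GUA -> Val

Val


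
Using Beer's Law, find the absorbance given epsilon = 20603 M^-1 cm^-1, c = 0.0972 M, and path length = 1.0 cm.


A = epsilon * c * l
A = 20603 * 0.0972 * 1.0
A = 2002.6116

2002.6116


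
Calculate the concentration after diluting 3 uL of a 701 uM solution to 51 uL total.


C2 = C1 * V1 / V2
C2 = 701 * 3 / 51
C2 = 41.2353 uM

41.2353 uM


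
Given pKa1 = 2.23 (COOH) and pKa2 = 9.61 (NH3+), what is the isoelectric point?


pI = (pKa1 + pKa2) / 2
pI = (2.23 + 9.61) / 2
pI = 5.92

5.92


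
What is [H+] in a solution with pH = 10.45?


[H+] = 10^(-pH)
[H+] = 10^(-10.45)
[H+] = 3.548e-11 M

3.548e-11 M


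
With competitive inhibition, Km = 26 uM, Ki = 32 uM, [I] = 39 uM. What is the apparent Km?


Km_app = Km * (1 + [I]/Ki)
Km_app = 26 * (1 + 39/32)
Km_app = 57.6875 uM

57.6875 uM


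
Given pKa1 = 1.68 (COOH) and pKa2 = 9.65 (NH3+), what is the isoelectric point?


pI = (pKa1 + pKa2) / 2
pI = (1.68 + 9.65) / 2
pI = 5.665

5.665


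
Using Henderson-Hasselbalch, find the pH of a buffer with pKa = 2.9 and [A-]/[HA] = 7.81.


pH = pKa + log10([A-]/[HA])
pH = 2.9 + log10(7.81)
pH = 3.7927

3.7927


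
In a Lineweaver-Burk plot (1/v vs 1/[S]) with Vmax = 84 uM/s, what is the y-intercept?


y-intercept = 1/Vmax
= 1/84
= 0.0119 s/uM

0.0119 s/uM


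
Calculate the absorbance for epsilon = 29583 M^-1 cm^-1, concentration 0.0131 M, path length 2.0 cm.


A = epsilon * c * l
A = 29583 * 0.0131 * 2.0
A = 775.0746

775.0746


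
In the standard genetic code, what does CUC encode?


Standard genetic code lookup.
Codon CUC -> Leu

Leu


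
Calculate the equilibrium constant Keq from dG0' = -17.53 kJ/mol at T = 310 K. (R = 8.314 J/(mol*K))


Keq = exp(-dG0 * 1000 / (R * T))
Keq = exp(-(-17.53) * 1000 / (8.314 * 310))
Keq = 899.2725

899.2725


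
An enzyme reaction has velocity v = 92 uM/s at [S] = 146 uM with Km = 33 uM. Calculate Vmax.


Vmax = v * (Km + [S]) / [S]
Vmax = 92 * (33 + 146) / 146
Vmax = 112.7945 uM/s

112.7945 uM/s


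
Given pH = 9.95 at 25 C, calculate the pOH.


pOH = 14 - pH
pOH = 14 - 9.95
pOH = 4.05

4.05


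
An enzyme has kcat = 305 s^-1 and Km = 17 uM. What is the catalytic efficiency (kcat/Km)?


Catalytic efficiency = kcat / Km
= 305 / 17
= 17.9412 uM^-1*s^-1

17.9412 uM^-1*s^-1


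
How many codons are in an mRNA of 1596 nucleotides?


codons = nucleotides / 3
codons = 1596 / 3 = 532

532


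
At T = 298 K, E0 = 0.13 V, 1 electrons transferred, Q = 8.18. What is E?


E = E0 - (RT/nF) * ln(Q)
E = 0.13 - (8.314 * 298 / (1 * 96485)) * ln(8.18)
E = 0.076 V

0.076 V


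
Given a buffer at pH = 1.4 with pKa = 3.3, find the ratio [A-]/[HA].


[A-]/[HA] = 10^(pH - pKa)
= 10^(1.4 - 3.3)
= 0.0126

0.0126


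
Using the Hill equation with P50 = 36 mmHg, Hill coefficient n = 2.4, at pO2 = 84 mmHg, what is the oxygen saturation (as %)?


Y = pO2^n / (P50^n + pO2^n)
Y = 84^2.4 / (36^2.4 + 84^2.4)
Y = 88.43%

88.43%


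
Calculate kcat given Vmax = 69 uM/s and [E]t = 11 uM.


kcat = Vmax / [E]t
kcat = 69 / 11
kcat = 6.2727 s^-1

6.2727 s^-1


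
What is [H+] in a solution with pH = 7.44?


[H+] = 10^(-pH)
[H+] = 10^(-7.44)
[H+] = 3.631e-08 M

3.631e-08 M


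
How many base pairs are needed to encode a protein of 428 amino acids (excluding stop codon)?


Each amino acid = 1 codon = 3 bp
bp = 428 * 3 = 1284 bp

1284 bp


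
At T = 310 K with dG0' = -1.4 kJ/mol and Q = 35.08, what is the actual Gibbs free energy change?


dG = dG0' + RT * ln(Q) / 1000
dG = -1.4 + 8.314 * 310 * ln(35.08) / 1000
dG = 7.7692 kJ/mol

7.7692 kJ/mol


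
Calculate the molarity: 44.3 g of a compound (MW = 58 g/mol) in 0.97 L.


C = (mass / MW) / volume
C = (44.3 / 58) / 0.97
C = 0.7874 M

0.7874 M


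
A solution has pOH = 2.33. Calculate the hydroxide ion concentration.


[OH-] = 10^(-pOH)
[OH-] = 10^(-2.33)
[OH-] = 0.0047 M

0.0047 M


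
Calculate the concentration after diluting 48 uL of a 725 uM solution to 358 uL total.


C2 = C1 * V1 / V2
C2 = 725 * 48 / 358
C2 = 97.2067 uM

97.2067 uM


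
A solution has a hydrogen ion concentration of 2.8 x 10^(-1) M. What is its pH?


pH = -log10([H+])
pH = -log10(2.8 x 10^(-1))
pH = 0.5528

0.5528


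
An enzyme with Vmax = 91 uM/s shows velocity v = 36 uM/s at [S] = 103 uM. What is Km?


Km = [S] * (Vmax - v) / v
Km = 103 * (91 - 36) / 36
Km = 157.3611 uM

157.3611 uM


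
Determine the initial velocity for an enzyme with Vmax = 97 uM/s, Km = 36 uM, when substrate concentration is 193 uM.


v = Vmax * [S] / (Km + [S])
v = 97 * 193 / (36 + 193)
v = 81.7511 uM/s

81.7511 uM/s


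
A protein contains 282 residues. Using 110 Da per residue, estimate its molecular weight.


MW = n_residues * 110 Da
MW = 282 * 110
MW = 31020 Da

31020 Da


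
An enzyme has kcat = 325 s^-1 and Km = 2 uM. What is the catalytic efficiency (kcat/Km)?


Catalytic efficiency = kcat / Km
= 325 / 2
= 162.5 uM^-1*s^-1

162.5 uM^-1*s^-1


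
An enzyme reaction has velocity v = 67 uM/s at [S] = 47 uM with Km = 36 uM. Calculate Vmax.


Vmax = v * (Km + [S]) / [S]
Vmax = 67 * (36 + 47) / 47
Vmax = 118.3191 uM/s

118.3191 uM/s


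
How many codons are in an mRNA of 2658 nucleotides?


codons = nucleotides / 3
codons = 2658 / 3 = 886

886
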